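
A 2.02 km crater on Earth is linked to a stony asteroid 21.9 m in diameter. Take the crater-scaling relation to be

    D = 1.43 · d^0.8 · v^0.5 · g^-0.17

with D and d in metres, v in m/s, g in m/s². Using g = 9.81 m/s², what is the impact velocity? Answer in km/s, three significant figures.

v ≈ 31.1 km/s

Rearranging for v: v = [D / (1.43 · 21.9^0.8 · 9.81^-0.17)]^(1/0.5).
D = 2020 m.
21.9^0.8 = 11.81
9.81^-0.17 = 0.6783
Denominator = 1.43 × 11.81 × 0.6783 = 11.46
D / 11.46 = 2020 / 11.46 = 176.3
v = 176.3^(1/0.5) = 176.3^2 = 31082 m/s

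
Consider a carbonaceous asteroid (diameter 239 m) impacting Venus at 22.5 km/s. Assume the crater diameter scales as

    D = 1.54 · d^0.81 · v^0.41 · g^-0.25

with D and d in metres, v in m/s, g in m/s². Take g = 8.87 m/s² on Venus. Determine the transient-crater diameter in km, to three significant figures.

D ≈ 4.59 km

In SI units: v = 22500 m/s.
d^0.81 = 239^0.81 = 84.43
v^0.41 = 22500^0.41 = 60.87
g^-0.25 = 8.87^-0.25 = 0.5795
D = 1.54 × 84.43 × 60.87 × 0.5795 = 4586 m
   = 4.586 km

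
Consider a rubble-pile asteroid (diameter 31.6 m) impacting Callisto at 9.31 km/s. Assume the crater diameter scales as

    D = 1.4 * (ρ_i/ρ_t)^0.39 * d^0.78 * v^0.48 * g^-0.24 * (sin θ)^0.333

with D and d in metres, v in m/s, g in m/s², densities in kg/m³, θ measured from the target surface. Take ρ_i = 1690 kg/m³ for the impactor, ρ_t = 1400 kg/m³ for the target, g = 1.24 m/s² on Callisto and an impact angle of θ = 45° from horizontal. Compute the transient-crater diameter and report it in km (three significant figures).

D ≈ 1.51 km

In SI units: v = 9310 m/s.
(ρ_i/ρ_t)^0.39 = (1690/1400)^0.39 = 1.076
d^0.78 = 31.6^0.78 = 14.78
v^0.48 = 9310^0.48 = 80.37
g^-0.24 = 1.24^-0.24 = 0.9497
(sin 45°)^0.333 = 0.7071^0.333 = 0.8910
D = 1.4 × 1.076 × 14.78 × 80.37 × 0.9497 × 0.8910 = 1514 m
   = 1.514 km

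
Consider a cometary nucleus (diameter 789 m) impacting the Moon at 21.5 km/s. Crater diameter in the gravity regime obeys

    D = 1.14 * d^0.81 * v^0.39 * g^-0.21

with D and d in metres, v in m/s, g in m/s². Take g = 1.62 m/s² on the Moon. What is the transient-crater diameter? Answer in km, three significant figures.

D ≈ 11.2 km

In SI units: v = 21500 m/s.
d^0.81 = 789^0.81 = 222.1
v^0.39 = 21500^0.39 = 48.94
g^-0.21 = 1.62^-0.21 = 0.9037
D = 1.14 × 222.1 × 48.94 × 0.9037 = 11198 m
   = 11.20 km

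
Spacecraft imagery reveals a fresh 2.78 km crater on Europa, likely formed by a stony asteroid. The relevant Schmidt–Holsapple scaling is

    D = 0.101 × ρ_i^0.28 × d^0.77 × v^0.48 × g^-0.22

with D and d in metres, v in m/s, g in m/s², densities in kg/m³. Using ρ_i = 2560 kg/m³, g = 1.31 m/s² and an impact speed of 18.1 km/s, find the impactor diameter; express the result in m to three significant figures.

d ≈ 80.5 m

Rearranging for d: d = [D / (0.101 · 2560^0.28 · 18100^0.48 · 1.31^-0.22)]^(1/0.77).
D = 2780 m.
2560^0.28 = 9.001
18100^0.48 = 110.6
1.31^-0.22 = 0.9423
Denominator = 0.101 × 9.001 × 110.6 × 0.9423 = 94.75
D / 94.75 = 2780 / 94.75 = 29.34
d = 29.34^(1/0.77) = 29.34^1.2987 = 80.50 m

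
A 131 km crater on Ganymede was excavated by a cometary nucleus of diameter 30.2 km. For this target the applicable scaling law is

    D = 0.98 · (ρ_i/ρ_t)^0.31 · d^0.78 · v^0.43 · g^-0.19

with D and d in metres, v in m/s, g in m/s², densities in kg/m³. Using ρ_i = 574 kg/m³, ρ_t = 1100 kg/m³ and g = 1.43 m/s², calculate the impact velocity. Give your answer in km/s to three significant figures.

v ≈ 11.7 km/s

Rearranging for v: v = [D / (0.98 · (574/1100)^0.31 · 30200^0.78 · 1.43^-0.19)]^(1/0.43).
D = 131000 m.
(574/1100)^0.31 = 0.8174
30200^0.78 = 3122
1.43^-0.19 = 0.9343
Denominator = 0.98 × 0.8174 × 3122 × 0.9343 = 2337
D / 2337 = 131000 / 2337 = 56.05
v = 56.05^(1/0.43) = 56.05^2.3256 = 11654 m/s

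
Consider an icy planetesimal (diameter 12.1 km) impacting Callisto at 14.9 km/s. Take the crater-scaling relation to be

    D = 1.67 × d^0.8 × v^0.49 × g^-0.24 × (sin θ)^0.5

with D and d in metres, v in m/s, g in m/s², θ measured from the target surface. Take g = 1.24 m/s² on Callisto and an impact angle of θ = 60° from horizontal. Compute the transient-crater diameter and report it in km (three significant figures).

In SI units: d = 12100 m, v = 14900 m/s.
d^0.8 = 12100^0.8 = 1846
v^0.49 = 14900^0.49 = 110.9
g^-0.24 = 1.24^-0.24 = 0.9497
(sin 60°)^0.5 = 0.8660^0.5 = 0.9306
D = 1.67 × 1846 × 110.9 × 0.9497 × 0.9306 = 3.022 × 10^5 m
   = 302.2 km

D ≈ 302 km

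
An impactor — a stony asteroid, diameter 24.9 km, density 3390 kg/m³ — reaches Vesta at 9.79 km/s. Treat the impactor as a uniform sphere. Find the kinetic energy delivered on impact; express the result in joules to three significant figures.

E ≈ 1.31 × 10^24 J

d = 24900 m; v = 9790 m/s.
Mass m = (π/6) ρ d³ = (π/6) × 3390 × (24900)³ = 2.740 × 10^16 kg
E = ½ m v² = 0.5 × 2.740 × 10^16 × (9790)² = 1.313 × 10^24 J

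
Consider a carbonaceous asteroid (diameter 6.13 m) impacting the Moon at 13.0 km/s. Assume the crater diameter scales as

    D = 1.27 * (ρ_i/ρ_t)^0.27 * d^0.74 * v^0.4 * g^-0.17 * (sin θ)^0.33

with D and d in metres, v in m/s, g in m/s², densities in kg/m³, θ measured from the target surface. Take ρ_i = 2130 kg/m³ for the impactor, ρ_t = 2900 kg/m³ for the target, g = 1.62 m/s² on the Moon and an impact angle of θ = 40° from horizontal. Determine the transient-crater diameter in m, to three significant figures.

In SI units: v = 13000 m/s.
(ρ_i/ρ_t)^0.27 = (2130/2900)^0.27 = 0.9201
d^0.74 = 6.13^0.74 = 3.826
v^0.4 = 13000^0.4 = 44.22
g^-0.17 = 1.62^-0.17 = 0.9213
(sin 40°)^0.33 = 0.6428^0.33 = 0.8643
D = 1.27 × 0.9201 × 3.826 × 44.22 × 0.9213 × 0.8643 = 157.4 m

D ≈ 157 m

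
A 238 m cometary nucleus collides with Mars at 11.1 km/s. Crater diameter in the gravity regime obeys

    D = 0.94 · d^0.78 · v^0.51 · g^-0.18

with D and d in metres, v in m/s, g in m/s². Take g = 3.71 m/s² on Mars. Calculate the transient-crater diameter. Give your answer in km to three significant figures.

In SI units: v = 11100 m/s.
d^0.78 = 238^0.78 = 71.41
v^0.51 = 11100^0.51 = 115.6
g^-0.18 = 3.71^-0.18 = 0.7898
D = 0.94 × 71.41 × 115.6 × 0.7898 = 6129 m
   = 6.129 km

D ≈ 6.13 km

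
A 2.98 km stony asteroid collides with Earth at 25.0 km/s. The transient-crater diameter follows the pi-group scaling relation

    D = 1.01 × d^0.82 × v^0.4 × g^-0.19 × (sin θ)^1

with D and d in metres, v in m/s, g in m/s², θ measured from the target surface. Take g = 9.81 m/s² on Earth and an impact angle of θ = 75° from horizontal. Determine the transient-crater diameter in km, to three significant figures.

In SI units: d = 2980 m, v = 25000 m/s.
d^0.82 = 2980^0.82 = 706.1
v^0.4 = 25000^0.4 = 57.43
g^-0.19 = 9.81^-0.19 = 0.6480
(sin 75°)^1 = 0.9659^1 = 0.9659
D = 1.01 × 706.1 × 57.43 × 0.6480 × 0.9659 = 25635 m
   = 25.64 km

D ≈ 25.6 km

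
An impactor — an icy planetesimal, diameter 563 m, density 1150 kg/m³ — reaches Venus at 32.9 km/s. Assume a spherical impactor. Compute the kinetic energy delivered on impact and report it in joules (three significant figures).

v = 32900 m/s.
Mass m = (π/6) ρ d³ = (π/6) × 1150 × (563)³ = 1.075 × 10^11 kg
E = ½ m v² = 0.5 × 1.075 × 10^11 × (32900)² = 5.818 × 10^19 J

E ≈ 5.82 × 10^19 J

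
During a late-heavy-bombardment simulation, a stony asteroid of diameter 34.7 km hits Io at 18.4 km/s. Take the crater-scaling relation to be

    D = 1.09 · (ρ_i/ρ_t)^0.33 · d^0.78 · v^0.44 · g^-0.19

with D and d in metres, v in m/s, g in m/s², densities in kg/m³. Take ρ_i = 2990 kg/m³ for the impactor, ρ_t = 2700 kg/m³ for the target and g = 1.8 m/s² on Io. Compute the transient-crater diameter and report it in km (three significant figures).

D ≈ 264 km

In SI units: d = 34700 m, v = 18400 m/s.
(ρ_i/ρ_t)^0.33 = (2990/2700)^0.33 = 1.034
d^0.78 = 34700^0.78 = 3479
v^0.44 = 18400^0.44 = 75.25
g^-0.19 = 1.8^-0.19 = 0.8943
D = 1.09 × 1.034 × 3479 × 75.25 × 0.8943 = 2.639 × 10^5 m
   = 263.9 km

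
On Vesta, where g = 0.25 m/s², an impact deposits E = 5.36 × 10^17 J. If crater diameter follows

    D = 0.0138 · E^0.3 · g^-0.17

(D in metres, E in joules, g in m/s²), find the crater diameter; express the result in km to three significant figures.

D ≈ 3.64 km

E^0.3 = (5.36 × 10^17)^0.3 = 2.083 × 10^5
g^-0.17 = 0.25^-0.17 = 1.266
D = 0.0138 × 2.083 × 10^5 × 1.266 = 3639 m
   = 3.639 km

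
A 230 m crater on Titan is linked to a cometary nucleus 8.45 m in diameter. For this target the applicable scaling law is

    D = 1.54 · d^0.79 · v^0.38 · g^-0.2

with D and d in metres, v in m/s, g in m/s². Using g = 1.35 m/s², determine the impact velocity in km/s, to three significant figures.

v ≈ 7.30 km/s

Rearranging for v: v = [D / (1.54 · 8.45^0.79 · 1.35^-0.2)]^(1/0.38).
8.45^0.79 = 5.398
1.35^-0.2 = 0.9417
Denominator = 1.54 × 5.398 × 0.9417 = 7.828
D / 7.828 = 230 / 7.828 = 29.38
v = 29.38^(1/0.38) = 29.38^2.6316 = 7300 m/s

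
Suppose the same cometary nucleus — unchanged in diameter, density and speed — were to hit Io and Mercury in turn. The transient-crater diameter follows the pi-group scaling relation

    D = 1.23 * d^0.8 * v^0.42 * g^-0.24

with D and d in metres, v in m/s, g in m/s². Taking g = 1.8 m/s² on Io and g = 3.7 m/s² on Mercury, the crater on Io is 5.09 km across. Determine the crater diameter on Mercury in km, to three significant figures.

All impactor-dependent factors cancel in the ratio, leaving D_Mercury/D_Io = (g_Mercury/g_Io)^-0.24.
(3.7/1.8)^-0.24 = 2.056^-0.24 = 0.8412
D_Mercury = 0.8412 × 5.09 km = 4.28 km

D ≈ 4.28 km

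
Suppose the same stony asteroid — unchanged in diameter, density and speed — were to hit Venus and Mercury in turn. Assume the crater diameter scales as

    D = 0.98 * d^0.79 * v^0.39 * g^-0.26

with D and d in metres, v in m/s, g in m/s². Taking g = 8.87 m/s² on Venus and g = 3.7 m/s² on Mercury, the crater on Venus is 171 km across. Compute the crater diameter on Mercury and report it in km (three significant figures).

All impactor-dependent factors cancel in the ratio, leaving D_Mercury/D_Venus = (g_Mercury/g_Venus)^-0.26.
(3.7/8.87)^-0.26 = 0.4171^-0.26 = 1.255
D_Mercury = 1.255 × 171 km = 215 km

D ≈ 215 km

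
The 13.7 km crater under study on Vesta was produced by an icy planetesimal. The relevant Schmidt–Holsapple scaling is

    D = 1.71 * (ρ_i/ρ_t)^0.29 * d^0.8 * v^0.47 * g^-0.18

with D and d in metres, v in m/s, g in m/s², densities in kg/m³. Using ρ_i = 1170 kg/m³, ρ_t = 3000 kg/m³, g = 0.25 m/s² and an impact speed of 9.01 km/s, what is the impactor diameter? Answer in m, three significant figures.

d ≈ 371 m

Rearranging for d: d = [D / (1.71 · (1170/3000)^0.29 · 9010^0.47 · 0.25^-0.18)]^(1/0.8).
D = 13700 m.
(1170/3000)^0.29 = 0.7610
9010^0.47 = 72.23
0.25^-0.18 = 1.283
Denominator = 1.71 × 0.7610 × 72.23 × 1.283 = 120.6
D / 120.6 = 13700 / 120.6 = 113.6
d = 113.6^(1/0.8) = 113.6^1.25 = 370.9 m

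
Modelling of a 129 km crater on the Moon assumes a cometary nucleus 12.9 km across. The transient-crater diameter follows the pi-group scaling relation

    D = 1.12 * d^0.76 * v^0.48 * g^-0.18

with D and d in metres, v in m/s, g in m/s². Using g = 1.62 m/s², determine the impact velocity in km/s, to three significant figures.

v ≈ 13.0 km/s

Rearranging for v: v = [D / (1.12 · 12900^0.76 · 1.62^-0.18)]^(1/0.48).
D = 129000 m.
12900^0.76 = 1331
1.62^-0.18 = 0.9168
Denominator = 1.12 × 1331 × 0.9168 = 1367
D / 1367 = 129000 / 1367 = 94.37
v = 94.37^(1/0.48) = 94.37^2.0833 = 13007 m/s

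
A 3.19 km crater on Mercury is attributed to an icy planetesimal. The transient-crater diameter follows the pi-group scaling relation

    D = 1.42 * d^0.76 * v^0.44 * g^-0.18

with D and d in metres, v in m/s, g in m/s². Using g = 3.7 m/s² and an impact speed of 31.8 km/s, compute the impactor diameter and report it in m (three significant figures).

Rearranging for d: d = [D / (1.42 · 31800^0.44 · 3.7^-0.18)]^(1/0.76).
D = 3190 m.
31800^0.44 = 95.73
3.7^-0.18 = 0.7902
Denominator = 1.42 × 95.73 × 0.7902 = 107.4
D / 107.4 = 3190 / 107.4 = 29.70
d = 29.70^(1/0.76) = 29.70^1.3158 = 86.67 m

d ≈ 86.7 m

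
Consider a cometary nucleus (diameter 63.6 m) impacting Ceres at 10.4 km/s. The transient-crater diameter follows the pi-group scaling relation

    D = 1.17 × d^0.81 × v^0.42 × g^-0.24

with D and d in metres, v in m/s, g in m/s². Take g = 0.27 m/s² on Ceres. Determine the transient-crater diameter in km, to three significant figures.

D ≈ 2.25 km

In SI units: v = 10400 m/s.
d^0.81 = 63.6^0.81 = 28.89
v^0.42 = 10400^0.42 = 48.66
g^-0.24 = 0.27^-0.24 = 1.369
D = 1.17 × 28.89 × 48.66 × 1.369 = 2252 m
   = 2.252 km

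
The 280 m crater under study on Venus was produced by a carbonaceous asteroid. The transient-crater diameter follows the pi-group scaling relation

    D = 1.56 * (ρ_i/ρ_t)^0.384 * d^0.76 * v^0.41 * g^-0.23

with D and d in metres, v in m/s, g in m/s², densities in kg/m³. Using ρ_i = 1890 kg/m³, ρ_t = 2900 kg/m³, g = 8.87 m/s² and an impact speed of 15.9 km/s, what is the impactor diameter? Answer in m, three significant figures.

d ≈ 12.0 m

Rearranging for d: d = [D / (1.56 · (1890/2900)^0.384 · 15900^0.41 · 8.87^-0.23)]^(1/0.76).
(1890/2900)^0.384 = 0.8484
15900^0.41 = 52.79
8.87^-0.23 = 0.6053
Denominator = 1.56 × 0.8484 × 52.79 × 0.6053 = 42.29
D / 42.29 = 280 / 42.29 = 6.621
d = 6.621^(1/0.76) = 6.621^1.3158 = 12.03 m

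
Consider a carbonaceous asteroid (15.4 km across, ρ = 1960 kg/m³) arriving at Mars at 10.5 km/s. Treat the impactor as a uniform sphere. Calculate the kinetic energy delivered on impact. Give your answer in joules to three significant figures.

d = 15400 m; v = 10500 m/s.
Mass m = (π/6) ρ d³ = (π/6) × 1960 × (15400)³ = 3.748 × 10^15 kg
E = ½ m v² = 0.5 × 3.748 × 10^15 × (10500)² = 2.066 × 10^23 J

E ≈ 2.07 × 10^23 J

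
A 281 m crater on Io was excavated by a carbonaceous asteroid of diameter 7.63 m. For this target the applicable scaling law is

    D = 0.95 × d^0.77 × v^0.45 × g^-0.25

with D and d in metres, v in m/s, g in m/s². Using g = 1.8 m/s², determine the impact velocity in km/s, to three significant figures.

Rearranging for v: v = [D / (0.95 · 7.63^0.77 · 1.8^-0.25)]^(1/0.45).
7.63^0.77 = 4.781
1.8^-0.25 = 0.8633
Denominator = 0.95 × 4.781 × 0.8633 = 3.921
D / 3.921 = 281 / 3.921 = 71.67
v = 71.67^(1/0.45) = 71.67^2.2222 = 13272 m/s

v ≈ 13.3 km/s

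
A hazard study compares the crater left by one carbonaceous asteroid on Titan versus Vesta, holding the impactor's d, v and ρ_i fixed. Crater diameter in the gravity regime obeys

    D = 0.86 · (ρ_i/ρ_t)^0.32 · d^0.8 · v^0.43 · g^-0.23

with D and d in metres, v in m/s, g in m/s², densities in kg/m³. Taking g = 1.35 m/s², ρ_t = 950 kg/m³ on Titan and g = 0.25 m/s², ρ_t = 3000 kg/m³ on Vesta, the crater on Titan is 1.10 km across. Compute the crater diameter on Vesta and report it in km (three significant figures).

The impactor-only factors (d, v, ρ_i) cancel in the ratio, leaving D_Vesta/D_Titan = (g_Vesta/g_Titan)^-0.23 · (ρ_t,Titan/ρ_t,Vesta)^0.32.
(0.25/1.35)^-0.23 = 0.1852^-0.23 = 1.474
(950/3000)^0.32 = 0.3167^0.32 = 0.6922
Ratio = 1.474 × 0.6922 = 1.020
D_Vesta = 1.020 × 1.10 km = 1.12 km

D ≈ 1.12 km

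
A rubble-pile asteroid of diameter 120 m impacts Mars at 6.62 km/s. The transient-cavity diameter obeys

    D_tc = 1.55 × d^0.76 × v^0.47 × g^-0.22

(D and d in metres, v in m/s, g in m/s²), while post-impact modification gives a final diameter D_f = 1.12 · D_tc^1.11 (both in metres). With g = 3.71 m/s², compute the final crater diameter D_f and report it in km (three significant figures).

D_f ≈ 7.39 km

v = 6620 m/s.
d^0.76 = 120^0.76 = 38.03
v^0.47 = 6620^0.47 = 62.49
g^-0.22 = 3.71^-0.22 = 0.7494
D_tc = 1.55 × 38.03 × 62.49 × 0.7494 = 2760 m
D_f = 1.12 × (2760)^1.11 = 7390 m
     = 7.390 km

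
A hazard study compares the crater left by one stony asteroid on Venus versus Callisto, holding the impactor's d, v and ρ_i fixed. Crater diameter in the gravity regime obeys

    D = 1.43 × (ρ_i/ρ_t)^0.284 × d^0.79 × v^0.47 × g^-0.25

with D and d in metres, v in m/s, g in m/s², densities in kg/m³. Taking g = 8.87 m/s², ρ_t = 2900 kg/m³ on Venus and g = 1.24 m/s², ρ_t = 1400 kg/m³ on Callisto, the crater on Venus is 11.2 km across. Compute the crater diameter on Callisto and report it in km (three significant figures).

The impactor-only factors (d, v, ρ_i) cancel in the ratio, leaving D_Callisto/D_Venus = (g_Callisto/g_Venus)^-0.25 · (ρ_t,Venus/ρ_t,Callisto)^0.284.
(1.24/8.87)^-0.25 = 0.1398^-0.25 = 1.635
(2900/1400)^0.284 = 2.071^0.284 = 1.230
Ratio = 1.635 × 1.230 = 2.011
D_Callisto = 2.011 × 11.2 km = 22.5 km

D ≈ 22.5 km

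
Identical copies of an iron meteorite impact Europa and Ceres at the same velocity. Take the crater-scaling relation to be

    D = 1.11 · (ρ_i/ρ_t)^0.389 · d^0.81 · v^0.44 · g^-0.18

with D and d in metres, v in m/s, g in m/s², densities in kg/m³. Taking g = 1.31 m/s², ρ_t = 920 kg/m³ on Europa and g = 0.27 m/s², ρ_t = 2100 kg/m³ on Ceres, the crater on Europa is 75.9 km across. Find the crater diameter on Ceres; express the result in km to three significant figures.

The impactor-only factors (d, v, ρ_i) cancel in the ratio, leaving D_Ceres/D_Europa = (g_Ceres/g_Europa)^-0.18 · (ρ_t,Europa/ρ_t,Ceres)^0.389.
(0.27/1.31)^-0.18 = 0.2061^-0.18 = 1.329
(920/2100)^0.389 = 0.4381^0.389 = 0.7254
Ratio = 1.329 × 0.7254 = 0.9641
D_Ceres = 0.9641 × 75.9 km = 73.2 km

D ≈ 73.2 km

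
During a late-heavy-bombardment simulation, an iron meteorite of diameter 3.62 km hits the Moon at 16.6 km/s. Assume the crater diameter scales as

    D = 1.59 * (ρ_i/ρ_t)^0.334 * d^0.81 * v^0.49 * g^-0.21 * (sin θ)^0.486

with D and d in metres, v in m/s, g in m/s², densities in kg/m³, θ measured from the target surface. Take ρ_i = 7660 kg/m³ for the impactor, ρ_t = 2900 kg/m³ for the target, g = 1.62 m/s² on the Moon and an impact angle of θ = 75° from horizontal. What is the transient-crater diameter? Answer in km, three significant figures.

D ≈ 174 km

In SI units: d = 3620 m, v = 16600 m/s.
(ρ_i/ρ_t)^0.334 = (7660/2900)^0.334 = 1.383
d^0.81 = 3620^0.81 = 763.1
v^0.49 = 16600^0.49 = 116.9
g^-0.21 = 1.62^-0.21 = 0.9037
(sin 75°)^0.486 = 0.9659^0.486 = 0.9833
D = 1.59 × 1.383 × 763.1 × 116.9 × 0.9037 × 0.9833 = 1.743 × 10^5 m
   = 174.3 km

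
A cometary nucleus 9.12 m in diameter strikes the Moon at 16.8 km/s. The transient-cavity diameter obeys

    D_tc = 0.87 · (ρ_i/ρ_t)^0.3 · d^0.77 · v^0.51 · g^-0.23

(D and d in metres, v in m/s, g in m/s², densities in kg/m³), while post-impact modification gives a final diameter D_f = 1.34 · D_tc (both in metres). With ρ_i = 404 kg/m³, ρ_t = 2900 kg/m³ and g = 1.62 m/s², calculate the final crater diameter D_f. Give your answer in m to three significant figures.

D_f ≈ 453 m

v = 16800 m/s.
(ρ_i/ρ_t)^0.3 = (404/2900)^0.3 = 0.5536
d^0.77 = 9.12^0.77 = 5.485
v^0.51 = 16800^0.51 = 142.9
g^-0.23 = 1.62^-0.23 = 0.8950
D_tc = 0.87 × 0.5536 × 5.485 × 142.9 × 0.8950 = 337.9 m
D_f = 1.34 × 337.9 = 452.8 m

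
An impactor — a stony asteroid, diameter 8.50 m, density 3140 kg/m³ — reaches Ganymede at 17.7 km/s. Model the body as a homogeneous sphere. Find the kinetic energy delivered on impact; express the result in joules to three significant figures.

E ≈ 1.58 × 10^14 J

v = 17700 m/s.
Mass m = (π/6) ρ d³ = (π/6) × 3140 × (8.5)³ = 1.010 × 10^6 kg
E = ½ m v² = 0.5 × 1.010 × 10^6 × (17700)² = 1.582 × 10^14 J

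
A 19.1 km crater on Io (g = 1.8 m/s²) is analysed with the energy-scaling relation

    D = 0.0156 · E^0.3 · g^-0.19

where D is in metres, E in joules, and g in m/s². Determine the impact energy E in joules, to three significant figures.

Rearranging: E = [D / (0.0156 · g^-0.19)]^(1/0.3).
D = 19100 m.
g^-0.19 = 1.8^-0.19 = 0.8943
D / (0.0156 × 0.8943) = 19100 / (0.01395) = 1.369 × 10^6
E = (1.369 × 10^6)^3.3333 = 2.848 × 10^20 J

E ≈ 2.85 × 10^20 J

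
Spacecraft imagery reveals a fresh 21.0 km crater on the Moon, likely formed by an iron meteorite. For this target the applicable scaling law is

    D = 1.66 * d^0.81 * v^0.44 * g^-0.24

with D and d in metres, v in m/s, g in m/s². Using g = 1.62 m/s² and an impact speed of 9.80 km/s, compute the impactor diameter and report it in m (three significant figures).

d ≈ 909 m

Rearranging for d: d = [D / (1.66 · 9800^0.44 · 1.62^-0.24)]^(1/0.81).
D = 21000 m.
9800^0.44 = 57.03
1.62^-0.24 = 0.8907
Denominator = 1.66 × 57.03 × 0.8907 = 84.32
D / 84.32 = 21000 / 84.32 = 249.1
d = 249.1^(1/0.81) = 249.1^1.2346 = 909.0 m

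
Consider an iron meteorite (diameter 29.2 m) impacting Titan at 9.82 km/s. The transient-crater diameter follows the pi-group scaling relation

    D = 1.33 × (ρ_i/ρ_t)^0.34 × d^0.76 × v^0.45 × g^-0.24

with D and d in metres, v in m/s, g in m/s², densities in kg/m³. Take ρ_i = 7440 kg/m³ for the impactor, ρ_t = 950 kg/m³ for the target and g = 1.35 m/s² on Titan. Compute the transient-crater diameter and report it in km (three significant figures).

D ≈ 2.03 km

In SI units: v = 9820 m/s.
(ρ_i/ρ_t)^0.34 = (7440/950)^0.34 = 2.013
d^0.76 = 29.2^0.76 = 12.99
v^0.45 = 9820^0.45 = 62.58
g^-0.24 = 1.35^-0.24 = 0.9305
D = 1.33 × 2.013 × 12.99 × 62.58 × 0.9305 = 2025 m
   = 2.025 km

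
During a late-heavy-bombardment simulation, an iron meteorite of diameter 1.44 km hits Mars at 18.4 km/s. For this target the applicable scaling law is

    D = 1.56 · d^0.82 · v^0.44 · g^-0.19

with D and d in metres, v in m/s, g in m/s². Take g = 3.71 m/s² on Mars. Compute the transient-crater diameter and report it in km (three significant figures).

In SI units: d = 1440 m, v = 18400 m/s.
d^0.82 = 1440^0.82 = 388.9
v^0.44 = 18400^0.44 = 75.25
g^-0.19 = 3.71^-0.19 = 0.7795
D = 1.56 × 388.9 × 75.25 × 0.7795 = 35586 m
   = 35.59 km

D ≈ 35.6 km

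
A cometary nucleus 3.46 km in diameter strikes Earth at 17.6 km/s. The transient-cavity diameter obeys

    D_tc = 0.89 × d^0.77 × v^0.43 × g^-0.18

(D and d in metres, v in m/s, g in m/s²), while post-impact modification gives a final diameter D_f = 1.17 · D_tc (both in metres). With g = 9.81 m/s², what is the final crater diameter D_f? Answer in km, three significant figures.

In SI: d = 3460 m, v = 17600 m/s.
d^0.77 = 3460^0.77 = 531.0
v^0.43 = 17600^0.43 = 66.92
g^-0.18 = 9.81^-0.18 = 0.6630
D_tc = 0.89 × 531.0 × 66.92 × 0.6630 = 20970 m
D_f = 1.17 × 20970 = 24535 m
     = 24.53 km

D_f ≈ 24.5 km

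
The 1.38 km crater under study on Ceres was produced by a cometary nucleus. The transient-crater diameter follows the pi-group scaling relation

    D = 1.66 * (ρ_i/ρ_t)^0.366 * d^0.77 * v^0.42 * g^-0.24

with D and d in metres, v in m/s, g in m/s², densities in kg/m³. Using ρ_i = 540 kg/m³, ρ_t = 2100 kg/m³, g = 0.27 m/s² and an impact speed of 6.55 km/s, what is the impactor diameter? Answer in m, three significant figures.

Rearranging for d: d = [D / (1.66 · (540/2100)^0.366 · 6550^0.42 · 0.27^-0.24)]^(1/0.77).
D = 1380 m.
(540/2100)^0.366 = 0.6083
6550^0.42 = 40.07
0.27^-0.24 = 1.369
Denominator = 1.66 × 0.6083 × 40.07 × 1.369 = 55.39
D / 55.39 = 1380 / 55.39 = 24.91
d = 24.91^(1/0.77) = 24.91^1.2987 = 65.08 m

d ≈ 65.1 m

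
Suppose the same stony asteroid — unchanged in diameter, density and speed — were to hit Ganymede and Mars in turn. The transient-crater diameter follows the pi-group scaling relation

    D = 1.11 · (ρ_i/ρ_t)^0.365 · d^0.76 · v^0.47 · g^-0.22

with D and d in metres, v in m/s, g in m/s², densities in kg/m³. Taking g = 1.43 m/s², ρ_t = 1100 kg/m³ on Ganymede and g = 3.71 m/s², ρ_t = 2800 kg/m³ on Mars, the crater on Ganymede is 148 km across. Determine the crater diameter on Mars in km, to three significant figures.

D ≈ 85.3 km

The impactor-only factors (d, v, ρ_i) cancel in the ratio, leaving D_Mars/D_Ganymede = (g_Mars/g_Ganymede)^-0.22 · (ρ_t,Ganymede/ρ_t,Mars)^0.365.
(3.71/1.43)^-0.22 = 2.594^-0.22 = 0.8108
(1100/2800)^0.365 = 0.3929^0.365 = 0.7111
Ratio = 0.8108 × 0.7111 = 0.5766
D_Mars = 0.5766 × 148 km = 85.3 km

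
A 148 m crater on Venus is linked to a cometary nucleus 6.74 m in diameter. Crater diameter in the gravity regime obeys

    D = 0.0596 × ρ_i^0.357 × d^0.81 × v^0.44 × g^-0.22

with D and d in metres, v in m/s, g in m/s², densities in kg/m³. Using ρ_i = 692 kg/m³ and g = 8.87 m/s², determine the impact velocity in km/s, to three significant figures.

Rearranging for v: v = [D / (0.0596 · 692^0.357 · 6.74^0.81 · 8.87^-0.22)]^(1/0.44).
692^0.357 = 10.33
6.74^0.81 = 4.690
8.87^-0.22 = 0.6187
Denominator = 0.0596 × 10.33 × 4.690 × 0.6187 = 1.786
D / 1.786 = 148 / 1.786 = 82.87
v = 82.87^(1/0.44) = 82.87^2.2727 = 22906 m/s

v ≈ 22.9 km/s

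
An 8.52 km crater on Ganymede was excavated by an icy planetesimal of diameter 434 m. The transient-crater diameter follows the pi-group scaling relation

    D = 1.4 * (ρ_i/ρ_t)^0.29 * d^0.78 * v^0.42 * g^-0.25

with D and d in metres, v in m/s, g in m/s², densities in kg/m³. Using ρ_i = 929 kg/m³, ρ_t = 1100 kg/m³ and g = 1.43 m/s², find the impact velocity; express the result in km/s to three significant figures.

Rearranging for v: v = [D / (1.4 · (929/1100)^0.29 · 434^0.78 · 1.43^-0.25)]^(1/0.42).
D = 8520 m.
(929/1100)^0.29 = 0.9522
434^0.78 = 114.1
1.43^-0.25 = 0.9145
Denominator = 1.4 × 0.9522 × 114.1 × 0.9145 = 139.1
D / 139.1 = 8520 / 139.1 = 61.25
v = 61.25^(1/0.42) = 61.25^2.381 = 17993 m/s

v ≈ 18.0 km/s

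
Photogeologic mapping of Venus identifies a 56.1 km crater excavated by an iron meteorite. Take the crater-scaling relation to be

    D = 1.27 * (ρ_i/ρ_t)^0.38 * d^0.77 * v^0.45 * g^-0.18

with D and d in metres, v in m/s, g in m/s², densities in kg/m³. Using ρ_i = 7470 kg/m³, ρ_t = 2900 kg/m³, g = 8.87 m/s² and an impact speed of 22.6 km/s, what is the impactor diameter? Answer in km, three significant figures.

Rearranging for d: d = [D / (1.27 · (7470/2900)^0.38 · 22600^0.45 · 8.87^-0.18)]^(1/0.77).
D = 56100 m.
(7470/2900)^0.38 = 1.433
22600^0.45 = 91.06
8.87^-0.18 = 0.6751
Denominator = 1.27 × 1.433 × 91.06 × 0.6751 = 111.9
D / 111.9 = 56100 / 111.9 = 501.3
d = 501.3^(1/0.77) = 501.3^1.2987 = 3211 m

d ≈ 3.21 km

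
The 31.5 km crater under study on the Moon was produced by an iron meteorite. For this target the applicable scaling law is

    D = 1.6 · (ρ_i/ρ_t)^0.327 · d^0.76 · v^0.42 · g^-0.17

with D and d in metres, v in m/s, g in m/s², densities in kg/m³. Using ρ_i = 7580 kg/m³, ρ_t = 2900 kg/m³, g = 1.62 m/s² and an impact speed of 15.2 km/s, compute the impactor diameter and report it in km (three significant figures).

Rearranging for d: d = [D / (1.6 · (7580/2900)^0.327 · 15200^0.42 · 1.62^-0.17)]^(1/0.76).
D = 31500 m.
(7580/2900)^0.327 = 1.369
15200^0.42 = 57.07
1.62^-0.17 = 0.9213
Denominator = 1.6 × 1.369 × 57.07 × 0.9213 = 115.2
D / 115.2 = 31500 / 115.2 = 273.4
d = 273.4^(1/0.76) = 273.4^1.3158 = 1608 m

d ≈ 1.61 km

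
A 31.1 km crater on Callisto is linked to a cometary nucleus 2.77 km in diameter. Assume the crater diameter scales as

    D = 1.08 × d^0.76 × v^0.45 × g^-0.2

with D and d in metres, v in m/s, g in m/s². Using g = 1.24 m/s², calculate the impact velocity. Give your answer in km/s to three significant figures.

Rearranging for v: v = [D / (1.08 · 2770^0.76 · 1.24^-0.2)]^(1/0.45).
D = 31100 m.
2770^0.76 = 413.3
1.24^-0.2 = 0.9579
Denominator = 1.08 × 413.3 × 0.9579 = 427.6
D / 427.6 = 31100 / 427.6 = 72.73
v = 72.73^(1/0.45) = 72.73^2.2222 = 13712 m/s

v ≈ 13.7 km/s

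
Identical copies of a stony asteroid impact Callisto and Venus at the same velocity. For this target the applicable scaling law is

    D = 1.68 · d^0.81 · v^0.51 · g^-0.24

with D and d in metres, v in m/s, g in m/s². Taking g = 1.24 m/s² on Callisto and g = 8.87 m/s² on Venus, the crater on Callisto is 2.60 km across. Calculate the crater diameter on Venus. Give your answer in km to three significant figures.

D ≈ 1.62 km

All impactor-dependent factors cancel in the ratio, leaving D_Venus/D_Callisto = (g_Venus/g_Callisto)^-0.24.
(8.87/1.24)^-0.24 = 7.153^-0.24 = 0.6236
D_Venus = 0.6236 × 2.60 km = 1.62 km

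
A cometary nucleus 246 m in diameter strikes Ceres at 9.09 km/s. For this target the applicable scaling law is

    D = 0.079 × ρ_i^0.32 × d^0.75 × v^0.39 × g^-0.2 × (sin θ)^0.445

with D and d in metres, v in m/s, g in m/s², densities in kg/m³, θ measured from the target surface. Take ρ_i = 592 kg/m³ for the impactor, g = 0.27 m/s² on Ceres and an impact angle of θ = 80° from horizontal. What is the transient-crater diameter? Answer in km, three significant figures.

D ≈ 1.71 km

In SI units: v = 9090 m/s.
ρ_i^0.32 = 592^0.32 = 7.712
d^0.75 = 246^0.75 = 62.12
v^0.39 = 9090^0.39 = 34.98
g^-0.2 = 0.27^-0.2 = 1.299
(sin 80°)^0.445 = 0.9848^0.445 = 0.9932
D = 0.079 × 7.712 × 62.12 × 34.98 × 1.299 × 0.9932 = 1708 m
   = 1.708 km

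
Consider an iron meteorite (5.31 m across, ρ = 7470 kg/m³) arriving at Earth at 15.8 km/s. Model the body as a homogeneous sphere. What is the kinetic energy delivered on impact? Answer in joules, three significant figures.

E ≈ 7.31 × 10^13 J

v = 15800 m/s.
Mass m = (π/6) ρ d³ = (π/6) × 7470 × (5.31)³ = 5.856 × 10^5 kg
E = ½ m v² = 0.5 × 5.856 × 10^5 × (15800)² = 7.309 × 10^13 J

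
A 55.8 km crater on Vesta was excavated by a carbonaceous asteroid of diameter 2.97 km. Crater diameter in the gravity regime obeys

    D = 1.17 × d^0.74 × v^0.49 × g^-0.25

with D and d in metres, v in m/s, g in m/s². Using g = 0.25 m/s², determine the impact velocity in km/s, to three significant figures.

Rearranging for v: v = [D / (1.17 · 2970^0.74 · 0.25^-0.25)]^(1/0.49).
D = 55800 m.
2970^0.74 = 371.4
0.25^-0.25 = 1.414
Denominator = 1.17 × 371.4 × 1.414 = 614.4
D / 614.4 = 55800 / 614.4 = 90.82
v = 90.82^(1/0.49) = 90.82^2.0408 = 9914 m/s

v ≈ 9.91 km/s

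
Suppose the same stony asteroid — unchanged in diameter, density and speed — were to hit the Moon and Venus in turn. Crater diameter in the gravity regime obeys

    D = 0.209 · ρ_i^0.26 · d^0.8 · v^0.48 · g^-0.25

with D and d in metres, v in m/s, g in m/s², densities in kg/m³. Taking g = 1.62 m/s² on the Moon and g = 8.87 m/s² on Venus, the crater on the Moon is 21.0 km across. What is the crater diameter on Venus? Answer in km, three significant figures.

D ≈ 13.7 km

All impactor-dependent factors cancel in the ratio, leaving D_Venus/D_Moon = (g_Venus/g_Moon)^-0.25.
(8.87/1.62)^-0.25 = 5.475^-0.25 = 0.6537
D_Venus = 0.6537 × 21.0 km = 13.7 km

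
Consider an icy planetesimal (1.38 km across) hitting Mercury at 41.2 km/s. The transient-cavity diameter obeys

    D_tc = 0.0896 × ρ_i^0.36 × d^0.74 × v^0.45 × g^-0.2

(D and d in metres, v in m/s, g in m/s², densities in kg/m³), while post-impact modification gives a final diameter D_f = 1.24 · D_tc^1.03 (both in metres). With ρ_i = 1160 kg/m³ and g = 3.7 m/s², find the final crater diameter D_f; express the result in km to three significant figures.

In SI: d = 1380 m, v = 41200 m/s.
ρ_i^0.36 = 1160^0.36 = 12.68
d^0.74 = 1380^0.74 = 210.6
v^0.45 = 41200^0.45 = 119.3
g^-0.2 = 3.7^-0.2 = 0.7698
D_tc = 0.0896 × 12.68 × 210.6 × 119.3 × 0.7698 = 21970 m
D_f = 1.24 × (21970)^1.03 = 36771 m
     = 36.77 km

D_f ≈ 36.8 km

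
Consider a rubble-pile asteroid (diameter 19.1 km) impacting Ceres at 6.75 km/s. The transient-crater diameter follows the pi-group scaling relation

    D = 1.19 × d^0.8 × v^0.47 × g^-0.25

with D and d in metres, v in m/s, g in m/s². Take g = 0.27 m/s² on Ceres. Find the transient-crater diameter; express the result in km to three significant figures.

D ≈ 277 km

In SI units: d = 19100 m, v = 6750 m/s.
d^0.8 = 19100^0.8 = 2660
v^0.47 = 6750^0.47 = 63.06
g^-0.25 = 0.27^-0.25 = 1.387
D = 1.19 × 2660 × 63.06 × 1.387 = 2.769 × 10^5 m
   = 276.9 km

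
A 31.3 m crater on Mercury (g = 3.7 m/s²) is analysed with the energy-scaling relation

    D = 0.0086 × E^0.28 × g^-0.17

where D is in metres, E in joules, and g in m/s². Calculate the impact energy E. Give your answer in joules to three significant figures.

Rearranging: E = [D / (0.0086 · g^-0.17)]^(1/0.28).
g^-0.17 = 3.7^-0.17 = 0.8006
D / (0.0086 × 0.8006) = 31.3 / (6.885 × 10^-3) = 4.546 × 10^3
E = (4.546 × 10^3)^3.5714 = 1.156 × 10^13 J

E ≈ 1.16 × 10^13 J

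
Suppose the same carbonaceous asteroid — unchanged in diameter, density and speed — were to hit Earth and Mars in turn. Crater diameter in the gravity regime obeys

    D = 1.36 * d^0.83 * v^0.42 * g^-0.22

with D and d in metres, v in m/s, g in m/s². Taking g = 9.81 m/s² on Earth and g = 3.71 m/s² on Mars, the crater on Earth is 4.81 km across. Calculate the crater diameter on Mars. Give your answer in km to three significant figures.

All impactor-dependent factors cancel in the ratio, leaving D_Mars/D_Earth = (g_Mars/g_Earth)^-0.22.
(3.71/9.81)^-0.22 = 0.3782^-0.22 = 1.239
D_Mars = 1.239 × 4.81 km = 5.96 km

D ≈ 5.96 km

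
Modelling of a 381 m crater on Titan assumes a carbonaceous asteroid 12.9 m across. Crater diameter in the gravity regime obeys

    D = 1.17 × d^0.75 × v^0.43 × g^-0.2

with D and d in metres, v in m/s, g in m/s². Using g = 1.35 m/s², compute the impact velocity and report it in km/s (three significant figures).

v ≈ 9.27 km/s

Rearranging for v: v = [D / (1.17 · 12.9^0.75 · 1.35^-0.2)]^(1/0.43).
12.9^0.75 = 6.807
1.35^-0.2 = 0.9417
Denominator = 1.17 × 6.807 × 0.9417 = 7.500
D / 7.500 = 381 / 7.500 = 50.80
v = 50.80^(1/0.43) = 50.80^2.3256 = 9272 m/s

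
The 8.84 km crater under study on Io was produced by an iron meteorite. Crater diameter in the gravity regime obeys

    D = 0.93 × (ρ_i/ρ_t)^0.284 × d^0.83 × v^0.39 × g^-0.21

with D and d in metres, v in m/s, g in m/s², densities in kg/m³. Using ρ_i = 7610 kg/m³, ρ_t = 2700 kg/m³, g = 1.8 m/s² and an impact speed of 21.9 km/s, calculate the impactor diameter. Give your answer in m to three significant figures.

d ≈ 461 m

Rearranging for d: d = [D / (0.93 · (7610/2700)^0.284 · 21900^0.39 · 1.8^-0.21)]^(1/0.83).
D = 8840 m.
(7610/2700)^0.284 = 1.342
21900^0.39 = 49.29
1.8^-0.21 = 0.8839
Denominator = 0.93 × 1.342 × 49.29 × 0.8839 = 54.37
D / 54.37 = 8840 / 54.37 = 162.6
d = 162.6^(1/0.83) = 162.6^1.2048 = 461.3 m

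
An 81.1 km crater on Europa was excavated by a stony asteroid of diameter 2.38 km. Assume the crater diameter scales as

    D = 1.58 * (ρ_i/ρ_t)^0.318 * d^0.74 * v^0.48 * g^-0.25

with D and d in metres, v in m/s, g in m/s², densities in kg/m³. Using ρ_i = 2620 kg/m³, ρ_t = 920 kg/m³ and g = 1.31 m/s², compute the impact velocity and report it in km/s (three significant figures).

Rearranging for v: v = [D / (1.58 · (2620/920)^0.318 · 2380^0.74 · 1.31^-0.25)]^(1/0.48).
D = 81100 m.
(2620/920)^0.318 = 1.395
2380^0.74 = 315.3
1.31^-0.25 = 0.9347
Denominator = 1.58 × 1.395 × 315.3 × 0.9347 = 649.6
D / 649.6 = 81100 / 649.6 = 124.8
v = 124.8^(1/0.48) = 124.8^2.0833 = 23283 m/s

v ≈ 23.3 km/s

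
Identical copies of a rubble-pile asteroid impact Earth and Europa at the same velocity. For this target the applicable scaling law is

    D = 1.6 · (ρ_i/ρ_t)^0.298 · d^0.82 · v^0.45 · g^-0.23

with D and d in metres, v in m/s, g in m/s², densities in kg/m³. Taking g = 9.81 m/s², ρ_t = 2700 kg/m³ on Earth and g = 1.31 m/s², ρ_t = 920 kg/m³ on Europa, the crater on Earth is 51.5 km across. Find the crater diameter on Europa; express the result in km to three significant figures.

D ≈ 113 km

The impactor-only factors (d, v, ρ_i) cancel in the ratio, leaving D_Europa/D_Earth = (g_Europa/g_Earth)^-0.23 · (ρ_t,Earth/ρ_t,Europa)^0.298.
(1.31/9.81)^-0.23 = 0.1335^-0.23 = 1.589
(2700/920)^0.298 = 2.935^0.298 = 1.378
Ratio = 1.589 × 1.378 = 2.190
D_Europa = 2.190 × 51.5 km = 113 km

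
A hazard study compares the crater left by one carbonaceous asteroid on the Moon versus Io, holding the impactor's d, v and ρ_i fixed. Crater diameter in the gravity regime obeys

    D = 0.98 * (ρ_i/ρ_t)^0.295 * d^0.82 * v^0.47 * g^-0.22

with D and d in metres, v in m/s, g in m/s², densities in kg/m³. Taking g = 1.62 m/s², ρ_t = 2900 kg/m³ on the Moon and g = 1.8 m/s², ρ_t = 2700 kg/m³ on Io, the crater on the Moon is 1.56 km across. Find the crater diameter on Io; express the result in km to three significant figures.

The impactor-only factors (d, v, ρ_i) cancel in the ratio, leaving D_Io/D_Moon = (g_Io/g_Moon)^-0.22 · (ρ_t,Moon/ρ_t,Io)^0.295.
(1.8/1.62)^-0.22 = 1.111^-0.22 = 0.9771
(2900/2700)^0.295 = 1.074^0.295 = 1.021
Ratio = 0.9771 × 1.021 = 0.9976
D_Io = 0.9976 × 1.56 km = 1.56 km

D ≈ 1.56 km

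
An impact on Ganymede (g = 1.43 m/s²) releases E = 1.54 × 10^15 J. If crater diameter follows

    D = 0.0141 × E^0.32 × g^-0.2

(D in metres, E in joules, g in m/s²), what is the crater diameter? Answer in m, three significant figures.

D ≈ 951 m

E^0.32 = (1.54 × 10^15)^0.32 = 7.244 × 10^4
g^-0.2 = 1.43^-0.2 = 0.9310
D = 0.0141 × 7.244 × 10^4 × 0.9310 = 950.9 m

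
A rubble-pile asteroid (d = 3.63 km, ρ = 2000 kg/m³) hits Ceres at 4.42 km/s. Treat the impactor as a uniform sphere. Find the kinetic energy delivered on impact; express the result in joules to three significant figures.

E ≈ 4.89 × 10^20 J

d = 3630 m; v = 4420 m/s.
Mass m = (π/6) ρ d³ = (π/6) × 2000 × (3630)³ = 5.009 × 10^13 kg
E = ½ m v² = 0.5 × 5.009 × 10^13 × (4420)² = 4.893 × 10^20 J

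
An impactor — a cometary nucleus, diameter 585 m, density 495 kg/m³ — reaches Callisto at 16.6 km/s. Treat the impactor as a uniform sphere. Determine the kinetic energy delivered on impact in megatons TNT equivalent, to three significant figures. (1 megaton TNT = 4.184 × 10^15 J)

E ≈ 1710 Mt TNT

v = 16600 m/s.
Mass m = (π/6) ρ d³ = (π/6) × 495 × (585)³ = 5.189 × 10^10 kg
E = ½ m v² = 0.5 × 5.189 × 10^10 × (16600)² = 7.149 × 10^18 J
   = 7.149 × 10^18 / 4.184×10^15 = 1709 Mt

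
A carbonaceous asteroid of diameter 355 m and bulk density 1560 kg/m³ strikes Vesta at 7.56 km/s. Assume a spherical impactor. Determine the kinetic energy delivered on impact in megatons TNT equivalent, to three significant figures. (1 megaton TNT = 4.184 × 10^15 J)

v = 7560 m/s.
Mass m = (π/6) ρ d³ = (π/6) × 1560 × (355)³ = 3.654 × 10^10 kg
E = ½ m v² = 0.5 × 3.654 × 10^10 × (7560)² = 1.044 × 10^18 J
   = 1.044 × 10^18 / 4.184×10^15 = 249.5 Mt

E ≈ 250 Mt TNT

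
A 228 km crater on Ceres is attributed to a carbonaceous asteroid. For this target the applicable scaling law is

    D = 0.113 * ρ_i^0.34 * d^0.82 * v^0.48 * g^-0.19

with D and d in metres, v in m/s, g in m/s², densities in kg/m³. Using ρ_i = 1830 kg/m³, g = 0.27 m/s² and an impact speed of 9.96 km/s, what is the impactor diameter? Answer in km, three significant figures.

Rearranging for d: d = [D / (0.113 · 1830^0.34 · 9960^0.48 · 0.27^-0.19)]^(1/0.82).
D = 228000 m.
1830^0.34 = 12.86
9960^0.48 = 83.02
0.27^-0.19 = 1.282
Denominator = 0.113 × 12.86 × 83.02 × 1.282 = 154.7
D / 154.7 = 228000 / 154.7 = 1474
d = 1474^(1/0.82) = 1474^1.2195 = 7311 m

d ≈ 7.31 km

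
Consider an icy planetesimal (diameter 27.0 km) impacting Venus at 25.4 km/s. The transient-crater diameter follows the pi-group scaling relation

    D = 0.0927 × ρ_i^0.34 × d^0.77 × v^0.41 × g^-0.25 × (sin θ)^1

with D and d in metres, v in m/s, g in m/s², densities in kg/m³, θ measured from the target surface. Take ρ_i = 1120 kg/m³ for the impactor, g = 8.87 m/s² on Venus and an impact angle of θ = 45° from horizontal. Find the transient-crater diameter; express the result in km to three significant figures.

In SI units: d = 27000 m, v = 25400 m/s.
ρ_i^0.34 = 1120^0.34 = 10.88
d^0.77 = 27000^0.77 = 2583
v^0.41 = 25400^0.41 = 63.97
g^-0.25 = 8.87^-0.25 = 0.5795
(sin 45°)^1 = 0.7071^1 = 0.7071
D = 0.0927 × 10.88 × 2583 × 63.97 × 0.5795 × 0.7071 = 68288 m
   = 68.29 km

D ≈ 68.3 km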